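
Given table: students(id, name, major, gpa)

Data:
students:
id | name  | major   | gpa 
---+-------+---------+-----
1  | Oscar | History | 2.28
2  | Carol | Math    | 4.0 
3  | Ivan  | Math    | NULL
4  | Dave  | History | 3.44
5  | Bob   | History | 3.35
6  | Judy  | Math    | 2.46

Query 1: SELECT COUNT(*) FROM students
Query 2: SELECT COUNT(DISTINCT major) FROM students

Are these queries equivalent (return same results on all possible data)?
No, not equivalent

Query 1 returns: [(6,)]
Query 2 returns: [(2,)]

Reason: COUNT(*) counts rows, COUNT(DISTINCT major) counts unique majors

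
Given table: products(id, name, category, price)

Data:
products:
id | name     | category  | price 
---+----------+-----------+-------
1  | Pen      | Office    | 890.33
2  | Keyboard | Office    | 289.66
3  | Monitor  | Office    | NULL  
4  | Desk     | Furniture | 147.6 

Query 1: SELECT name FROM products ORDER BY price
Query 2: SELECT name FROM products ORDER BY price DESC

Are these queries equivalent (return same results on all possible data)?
No, not equivalent

Query 1 returns: [('Monitor',), ('Desk',), ('Keyboard',), ('Pen',)]
Query 2 returns: [('Pen',), ('Keyboard',), ('Desk',), ('Monitor',)]

Reason: ASC vs DESC gives opposite ordering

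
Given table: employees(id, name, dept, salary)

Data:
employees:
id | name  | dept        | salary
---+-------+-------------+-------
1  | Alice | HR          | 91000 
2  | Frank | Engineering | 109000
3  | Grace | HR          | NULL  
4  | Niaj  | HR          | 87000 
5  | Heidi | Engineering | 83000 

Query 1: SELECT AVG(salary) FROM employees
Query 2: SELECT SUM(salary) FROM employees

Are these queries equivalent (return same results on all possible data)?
No, not equivalent

Query 1 returns: [(92500.0,)]
Query 2 returns: [(370000,)]

Reason: AVG vs SUM give different aggregate values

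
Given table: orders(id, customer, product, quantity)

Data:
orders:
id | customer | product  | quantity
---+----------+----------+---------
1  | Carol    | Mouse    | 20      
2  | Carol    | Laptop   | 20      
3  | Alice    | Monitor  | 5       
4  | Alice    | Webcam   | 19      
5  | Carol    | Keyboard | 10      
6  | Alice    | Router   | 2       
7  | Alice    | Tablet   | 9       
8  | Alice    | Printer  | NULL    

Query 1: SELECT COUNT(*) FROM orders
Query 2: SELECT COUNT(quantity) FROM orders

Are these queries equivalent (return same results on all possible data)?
No, not equivalent

Query 1 returns: [(8,)]
Query 2 returns: [(7,)]

Reason: COUNT(*) includes NULLs, COUNT(column) excludes them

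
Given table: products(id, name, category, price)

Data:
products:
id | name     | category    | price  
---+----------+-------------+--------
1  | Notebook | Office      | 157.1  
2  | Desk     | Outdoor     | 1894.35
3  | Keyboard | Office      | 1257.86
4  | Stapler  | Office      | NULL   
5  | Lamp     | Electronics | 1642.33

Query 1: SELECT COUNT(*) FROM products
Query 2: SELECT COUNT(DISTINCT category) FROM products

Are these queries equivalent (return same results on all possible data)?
No, not equivalent

Query 1 returns: [(5,)]
Query 2 returns: [(3,)]

Reason: COUNT(*) counts rows, COUNT(DISTINCT category) counts unique categorys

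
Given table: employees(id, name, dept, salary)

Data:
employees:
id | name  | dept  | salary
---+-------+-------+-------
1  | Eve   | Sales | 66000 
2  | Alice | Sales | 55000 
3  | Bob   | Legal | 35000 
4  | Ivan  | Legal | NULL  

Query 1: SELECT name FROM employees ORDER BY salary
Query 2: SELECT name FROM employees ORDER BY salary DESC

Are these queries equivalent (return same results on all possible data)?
No, not equivalent

Query 1 returns: [('Ivan',), ('Bob',), ('Alice',), ('Eve',)]
Query 2 returns: [('Eve',), ('Alice',), ('Bob',), ('Ivan',)]

Reason: ASC vs DESC gives opposite ordering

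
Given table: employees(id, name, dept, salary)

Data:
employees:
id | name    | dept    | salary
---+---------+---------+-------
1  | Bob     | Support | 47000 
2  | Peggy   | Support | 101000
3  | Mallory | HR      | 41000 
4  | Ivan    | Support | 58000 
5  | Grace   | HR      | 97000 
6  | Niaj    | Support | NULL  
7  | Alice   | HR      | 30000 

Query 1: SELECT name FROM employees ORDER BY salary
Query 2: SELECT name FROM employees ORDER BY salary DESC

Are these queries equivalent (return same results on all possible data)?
No, not equivalent

Query 1 returns: [('Niaj',), ('Alice',), ('Mallory',), ('Bob',), ('Ivan',), ('Grace',), ('Peggy',)]
Query 2 returns: [('Peggy',), ('Grace',), ('Ivan',), ('Bob',), ('Mallory',), ('Alice',), ('Niaj',)]

Reason: ASC vs DESC gives opposite ordering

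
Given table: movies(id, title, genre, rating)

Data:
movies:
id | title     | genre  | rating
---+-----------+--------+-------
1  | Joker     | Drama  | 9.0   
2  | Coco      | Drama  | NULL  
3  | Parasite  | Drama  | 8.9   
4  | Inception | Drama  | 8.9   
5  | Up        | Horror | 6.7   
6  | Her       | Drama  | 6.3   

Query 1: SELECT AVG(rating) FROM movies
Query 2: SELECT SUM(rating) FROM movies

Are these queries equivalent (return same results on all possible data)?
No, not equivalent

Query 1 returns: [(7.959999999999999,)]
Query 2 returns: [(39.8,)]

Reason: AVG vs SUM give different aggregate values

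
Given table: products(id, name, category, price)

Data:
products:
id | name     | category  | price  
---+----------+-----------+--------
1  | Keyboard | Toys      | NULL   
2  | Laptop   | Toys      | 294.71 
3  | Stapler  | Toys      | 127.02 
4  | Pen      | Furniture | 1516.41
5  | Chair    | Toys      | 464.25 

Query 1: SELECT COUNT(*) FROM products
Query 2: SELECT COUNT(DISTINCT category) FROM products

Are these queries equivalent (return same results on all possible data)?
No, not equivalent

Query 1 returns: [(5,)]
Query 2 returns: [(2,)]

Reason: COUNT(*) counts rows, COUNT(DISTINCT category) counts unique categorys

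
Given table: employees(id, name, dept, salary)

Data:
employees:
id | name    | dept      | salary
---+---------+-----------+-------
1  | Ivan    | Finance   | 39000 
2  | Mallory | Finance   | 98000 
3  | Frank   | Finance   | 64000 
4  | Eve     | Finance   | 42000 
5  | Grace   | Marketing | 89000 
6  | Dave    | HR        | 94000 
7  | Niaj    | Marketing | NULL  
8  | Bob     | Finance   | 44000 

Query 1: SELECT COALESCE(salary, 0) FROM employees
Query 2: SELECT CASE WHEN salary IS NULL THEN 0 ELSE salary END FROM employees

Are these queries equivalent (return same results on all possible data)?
Yes, equivalent

Both queries return: [(0,), (39000,), (42000,), (44000,), (64000,), (89000,), (94000,), (98000,)]

Reason: COALESCE vs CASE for NULL handling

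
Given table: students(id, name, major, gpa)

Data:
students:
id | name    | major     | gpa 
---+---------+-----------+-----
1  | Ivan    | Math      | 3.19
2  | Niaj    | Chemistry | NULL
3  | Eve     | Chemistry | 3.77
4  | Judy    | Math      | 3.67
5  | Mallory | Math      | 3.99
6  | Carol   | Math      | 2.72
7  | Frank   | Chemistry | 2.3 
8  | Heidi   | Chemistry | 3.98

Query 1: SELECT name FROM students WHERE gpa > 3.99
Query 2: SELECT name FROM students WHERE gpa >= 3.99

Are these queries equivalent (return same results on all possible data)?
No, not equivalent

Query 1 returns: []
Query 2 returns: [('Mallory',)]

Reason: > vs >= gives different results when gpa = 3.99 exists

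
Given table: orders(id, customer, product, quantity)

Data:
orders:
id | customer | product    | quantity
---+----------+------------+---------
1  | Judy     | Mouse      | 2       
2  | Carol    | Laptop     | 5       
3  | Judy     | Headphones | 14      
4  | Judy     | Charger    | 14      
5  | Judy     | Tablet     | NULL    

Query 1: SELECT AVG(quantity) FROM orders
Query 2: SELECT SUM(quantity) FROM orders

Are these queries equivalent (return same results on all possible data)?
No, not equivalent

Query 1 returns: [(8.75,)]
Query 2 returns: [(35,)]

Reason: AVG vs SUM give different aggregate values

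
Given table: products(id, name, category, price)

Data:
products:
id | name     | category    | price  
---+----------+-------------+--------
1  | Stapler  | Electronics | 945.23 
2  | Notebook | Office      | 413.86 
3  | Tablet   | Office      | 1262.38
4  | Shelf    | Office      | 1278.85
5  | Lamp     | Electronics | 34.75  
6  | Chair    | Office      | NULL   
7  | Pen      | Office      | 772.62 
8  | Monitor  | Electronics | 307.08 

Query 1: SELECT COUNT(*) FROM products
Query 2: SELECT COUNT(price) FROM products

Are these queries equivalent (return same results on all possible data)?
No, not equivalent

Query 1 returns: [(8,)]
Query 2 returns: [(7,)]

Reason: COUNT(*) includes NULLs, COUNT(column) excludes them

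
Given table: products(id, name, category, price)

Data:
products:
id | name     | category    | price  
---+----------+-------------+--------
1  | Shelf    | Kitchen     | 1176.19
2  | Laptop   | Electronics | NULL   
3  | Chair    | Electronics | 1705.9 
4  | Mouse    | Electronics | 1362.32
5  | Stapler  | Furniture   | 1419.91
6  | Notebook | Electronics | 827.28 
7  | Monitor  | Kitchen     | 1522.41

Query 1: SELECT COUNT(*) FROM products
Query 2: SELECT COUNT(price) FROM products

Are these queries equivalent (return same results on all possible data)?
No, not equivalent

Query 1 returns: [(7,)]
Query 2 returns: [(6,)]

Reason: COUNT(*) includes NULLs, COUNT(column) excludes them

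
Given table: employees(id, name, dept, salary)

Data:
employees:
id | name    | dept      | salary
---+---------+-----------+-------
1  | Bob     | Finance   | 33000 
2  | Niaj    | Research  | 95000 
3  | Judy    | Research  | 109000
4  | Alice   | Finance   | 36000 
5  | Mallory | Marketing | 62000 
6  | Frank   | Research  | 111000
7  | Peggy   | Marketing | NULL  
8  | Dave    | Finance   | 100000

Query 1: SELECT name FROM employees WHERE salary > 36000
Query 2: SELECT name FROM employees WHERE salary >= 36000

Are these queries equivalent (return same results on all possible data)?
No, not equivalent

Query 1 returns: [('Niaj',), ('Judy',), ('Mallory',), ('Frank',), ('Dave',)]
Query 2 returns: [('Niaj',), ('Judy',), ('Alice',), ('Mallory',), ('Frank',), ('Dave',)]

Reason: > vs >= gives different results when salary = 36000 exists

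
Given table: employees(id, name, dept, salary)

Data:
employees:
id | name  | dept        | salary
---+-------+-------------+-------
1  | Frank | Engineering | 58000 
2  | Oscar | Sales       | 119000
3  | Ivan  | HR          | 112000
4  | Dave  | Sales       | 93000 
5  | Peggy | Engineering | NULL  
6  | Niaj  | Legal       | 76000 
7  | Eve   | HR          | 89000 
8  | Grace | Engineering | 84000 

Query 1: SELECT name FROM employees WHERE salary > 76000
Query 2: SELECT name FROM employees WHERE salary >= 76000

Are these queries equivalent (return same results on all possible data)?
No, not equivalent

Query 1 returns: [('Oscar',), ('Ivan',), ('Dave',), ('Eve',), ('Grace',)]
Query 2 returns: [('Oscar',), ('Ivan',), ('Dave',), ('Niaj',), ('Eve',), ('Grace',)]

Reason: > vs >= gives different results when salary = 76000 exists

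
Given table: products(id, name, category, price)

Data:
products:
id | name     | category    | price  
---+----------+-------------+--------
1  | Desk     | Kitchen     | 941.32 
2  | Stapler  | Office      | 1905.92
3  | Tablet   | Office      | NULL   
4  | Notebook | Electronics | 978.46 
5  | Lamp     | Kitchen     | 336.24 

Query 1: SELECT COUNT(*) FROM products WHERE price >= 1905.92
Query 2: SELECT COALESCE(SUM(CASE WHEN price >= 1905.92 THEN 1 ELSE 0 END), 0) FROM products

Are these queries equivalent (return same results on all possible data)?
Yes, equivalent

Both queries return: [(1,)]

Reason: COUNT with WHERE vs conditional SUM (COALESCE handles empty-table NULL)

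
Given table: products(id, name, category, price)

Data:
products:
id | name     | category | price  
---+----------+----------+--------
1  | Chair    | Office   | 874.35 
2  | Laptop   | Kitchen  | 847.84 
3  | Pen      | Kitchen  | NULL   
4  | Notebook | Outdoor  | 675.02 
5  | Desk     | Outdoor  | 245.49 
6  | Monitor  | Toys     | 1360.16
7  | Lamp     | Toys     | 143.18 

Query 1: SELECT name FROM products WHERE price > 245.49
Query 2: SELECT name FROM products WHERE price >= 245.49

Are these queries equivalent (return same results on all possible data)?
No, not equivalent

Query 1 returns: [('Chair',), ('Laptop',), ('Notebook',), ('Monitor',)]
Query 2 returns: [('Chair',), ('Laptop',), ('Notebook',), ('Desk',), ('Monitor',)]

Reason: > vs >= gives different results when price = 245.49 exists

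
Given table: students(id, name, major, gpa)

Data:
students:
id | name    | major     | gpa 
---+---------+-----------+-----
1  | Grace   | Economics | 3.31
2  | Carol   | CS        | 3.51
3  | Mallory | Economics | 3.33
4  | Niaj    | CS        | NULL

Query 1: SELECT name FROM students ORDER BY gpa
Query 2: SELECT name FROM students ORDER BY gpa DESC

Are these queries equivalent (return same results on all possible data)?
No, not equivalent

Query 1 returns: [('Niaj',), ('Grace',), ('Mallory',), ('Carol',)]
Query 2 returns: [('Carol',), ('Mallory',), ('Grace',), ('Niaj',)]

Reason: ASC vs DESC gives opposite ordering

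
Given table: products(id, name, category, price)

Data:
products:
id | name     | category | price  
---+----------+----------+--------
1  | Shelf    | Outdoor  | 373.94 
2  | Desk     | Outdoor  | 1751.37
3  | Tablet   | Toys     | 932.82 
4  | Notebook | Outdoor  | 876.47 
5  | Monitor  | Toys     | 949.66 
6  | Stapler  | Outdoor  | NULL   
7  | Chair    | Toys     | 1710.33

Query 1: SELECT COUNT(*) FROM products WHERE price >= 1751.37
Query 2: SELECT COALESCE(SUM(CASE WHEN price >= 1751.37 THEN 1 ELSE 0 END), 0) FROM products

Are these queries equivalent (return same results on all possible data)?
Yes, equivalent

Both queries return: [(1,)]

Reason: COUNT with WHERE vs conditional SUM (COALESCE handles empty-table NULL)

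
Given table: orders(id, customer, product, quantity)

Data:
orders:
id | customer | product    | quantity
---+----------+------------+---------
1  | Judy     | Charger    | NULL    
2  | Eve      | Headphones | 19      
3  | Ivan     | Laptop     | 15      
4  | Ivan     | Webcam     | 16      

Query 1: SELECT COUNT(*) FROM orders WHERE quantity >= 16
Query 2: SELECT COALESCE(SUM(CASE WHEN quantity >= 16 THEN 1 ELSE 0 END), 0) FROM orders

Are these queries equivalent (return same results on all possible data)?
Yes, equivalent

Both queries return: [(2,)]

Reason: COUNT with WHERE vs conditional SUM (COALESCE handles empty-table NULL)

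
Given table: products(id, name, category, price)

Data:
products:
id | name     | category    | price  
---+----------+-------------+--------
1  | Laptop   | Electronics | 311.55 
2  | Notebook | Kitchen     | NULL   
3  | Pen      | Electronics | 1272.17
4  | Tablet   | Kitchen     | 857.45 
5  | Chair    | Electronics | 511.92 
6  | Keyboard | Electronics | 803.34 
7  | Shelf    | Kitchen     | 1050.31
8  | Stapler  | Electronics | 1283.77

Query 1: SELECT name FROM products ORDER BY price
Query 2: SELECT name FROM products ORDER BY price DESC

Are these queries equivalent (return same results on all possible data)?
No, not equivalent

Query 1 returns: [('Notebook',), ('Laptop',), ('Chair',), ('Keyboard',), ('Tablet',), ('Shelf',), ('Pen',), ('Stapler',)]
Query 2 returns: [('Stapler',), ('Pen',), ('Shelf',), ('Tablet',), ('Keyboard',), ('Chair',), ('Laptop',), ('Notebook',)]

Reason: ASC vs DESC gives opposite ordering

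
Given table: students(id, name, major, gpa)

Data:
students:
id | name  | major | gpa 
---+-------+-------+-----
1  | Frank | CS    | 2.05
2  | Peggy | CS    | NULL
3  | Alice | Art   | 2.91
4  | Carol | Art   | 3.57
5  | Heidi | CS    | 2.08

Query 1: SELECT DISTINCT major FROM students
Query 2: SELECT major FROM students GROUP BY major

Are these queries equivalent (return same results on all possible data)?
Yes, equivalent

Both queries return: [('Art',), ('CS',)]

Reason: Both get unique majors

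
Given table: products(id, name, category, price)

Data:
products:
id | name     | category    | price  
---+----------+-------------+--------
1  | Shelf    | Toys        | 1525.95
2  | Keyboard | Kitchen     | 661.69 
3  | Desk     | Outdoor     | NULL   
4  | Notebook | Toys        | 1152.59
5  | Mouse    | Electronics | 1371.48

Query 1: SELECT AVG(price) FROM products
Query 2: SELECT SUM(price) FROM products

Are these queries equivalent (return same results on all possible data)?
No, not equivalent

Query 1 returns: [(1177.9275,)]
Query 2 returns: [(4711.71,)]

Reason: AVG vs SUM give different aggregate values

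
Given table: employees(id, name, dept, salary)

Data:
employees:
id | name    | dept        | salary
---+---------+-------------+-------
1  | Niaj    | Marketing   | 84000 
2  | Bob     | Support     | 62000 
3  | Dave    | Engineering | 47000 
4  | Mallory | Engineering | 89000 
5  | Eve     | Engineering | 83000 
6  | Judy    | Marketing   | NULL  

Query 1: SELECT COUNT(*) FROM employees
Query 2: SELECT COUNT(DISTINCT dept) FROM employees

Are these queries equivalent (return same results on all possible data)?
No, not equivalent

Query 1 returns: [(6,)]
Query 2 returns: [(3,)]

Reason: COUNT(*) counts rows, COUNT(DISTINCT dept) counts unique depts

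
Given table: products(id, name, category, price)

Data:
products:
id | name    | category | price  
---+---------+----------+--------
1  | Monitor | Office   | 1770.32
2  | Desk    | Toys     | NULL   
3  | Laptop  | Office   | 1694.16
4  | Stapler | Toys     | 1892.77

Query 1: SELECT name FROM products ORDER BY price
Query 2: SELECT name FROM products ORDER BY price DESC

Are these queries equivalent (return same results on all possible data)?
No, not equivalent

Query 1 returns: [('Desk',), ('Laptop',), ('Monitor',), ('Stapler',)]
Query 2 returns: [('Stapler',), ('Monitor',), ('Laptop',), ('Desk',)]

Reason: ASC vs DESC gives opposite ordering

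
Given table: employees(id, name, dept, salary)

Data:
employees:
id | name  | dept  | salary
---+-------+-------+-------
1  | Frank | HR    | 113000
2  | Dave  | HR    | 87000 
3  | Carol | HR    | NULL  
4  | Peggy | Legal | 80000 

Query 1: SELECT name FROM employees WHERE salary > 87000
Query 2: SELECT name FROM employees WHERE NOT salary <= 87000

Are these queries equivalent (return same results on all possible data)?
Yes, equivalent

Both queries return: [('Frank',)]

Reason: Both filter salary > 87000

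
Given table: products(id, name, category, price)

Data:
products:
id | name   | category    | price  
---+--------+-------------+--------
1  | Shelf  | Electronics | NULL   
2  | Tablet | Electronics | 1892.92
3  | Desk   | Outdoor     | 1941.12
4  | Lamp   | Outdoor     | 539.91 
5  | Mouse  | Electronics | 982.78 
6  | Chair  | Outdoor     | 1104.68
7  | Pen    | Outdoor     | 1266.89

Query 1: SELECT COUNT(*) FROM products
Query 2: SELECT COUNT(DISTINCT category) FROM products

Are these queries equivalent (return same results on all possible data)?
No, not equivalent

Query 1 returns: [(7,)]
Query 2 returns: [(2,)]

Reason: COUNT(*) counts rows, COUNT(DISTINCT category) counts unique categorys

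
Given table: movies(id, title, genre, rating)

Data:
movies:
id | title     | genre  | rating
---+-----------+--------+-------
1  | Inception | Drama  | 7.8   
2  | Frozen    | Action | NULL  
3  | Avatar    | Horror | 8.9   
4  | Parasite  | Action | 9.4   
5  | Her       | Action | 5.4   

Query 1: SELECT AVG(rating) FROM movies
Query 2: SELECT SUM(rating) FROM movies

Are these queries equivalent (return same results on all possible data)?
No, not equivalent

Query 1 returns: [(7.875,)]
Query 2 returns: [(31.5,)]

Reason: AVG vs SUM give different aggregate values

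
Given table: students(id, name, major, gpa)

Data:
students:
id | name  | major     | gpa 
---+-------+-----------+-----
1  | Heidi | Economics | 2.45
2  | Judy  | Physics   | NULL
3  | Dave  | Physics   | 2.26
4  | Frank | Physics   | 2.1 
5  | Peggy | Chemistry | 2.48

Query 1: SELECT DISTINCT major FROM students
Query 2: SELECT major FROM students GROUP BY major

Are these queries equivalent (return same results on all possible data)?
Yes, equivalent

Both queries return: [('Chemistry',), ('Economics',), ('Physics',)]

Reason: Both get unique majors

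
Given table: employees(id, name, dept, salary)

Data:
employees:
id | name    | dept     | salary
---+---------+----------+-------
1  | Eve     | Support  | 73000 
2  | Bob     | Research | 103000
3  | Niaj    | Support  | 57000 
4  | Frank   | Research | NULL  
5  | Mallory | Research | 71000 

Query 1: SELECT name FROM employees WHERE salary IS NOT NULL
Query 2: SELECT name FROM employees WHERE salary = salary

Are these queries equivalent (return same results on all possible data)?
Yes, equivalent

Both queries return: [('Bob',), ('Eve',), ('Mallory',), ('Niaj',)]

Reason: IS NOT NULL vs self-equality (both exclude NULLs)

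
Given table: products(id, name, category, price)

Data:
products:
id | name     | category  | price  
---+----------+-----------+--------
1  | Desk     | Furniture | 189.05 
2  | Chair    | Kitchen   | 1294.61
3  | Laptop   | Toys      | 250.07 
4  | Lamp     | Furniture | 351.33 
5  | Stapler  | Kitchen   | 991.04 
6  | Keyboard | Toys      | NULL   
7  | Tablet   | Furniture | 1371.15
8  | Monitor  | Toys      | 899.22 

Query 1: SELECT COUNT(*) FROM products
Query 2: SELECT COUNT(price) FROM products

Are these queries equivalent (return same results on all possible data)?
No, not equivalent

Query 1 returns: [(8,)]
Query 2 returns: [(7,)]

Reason: COUNT(*) includes NULLs, COUNT(column) excludes them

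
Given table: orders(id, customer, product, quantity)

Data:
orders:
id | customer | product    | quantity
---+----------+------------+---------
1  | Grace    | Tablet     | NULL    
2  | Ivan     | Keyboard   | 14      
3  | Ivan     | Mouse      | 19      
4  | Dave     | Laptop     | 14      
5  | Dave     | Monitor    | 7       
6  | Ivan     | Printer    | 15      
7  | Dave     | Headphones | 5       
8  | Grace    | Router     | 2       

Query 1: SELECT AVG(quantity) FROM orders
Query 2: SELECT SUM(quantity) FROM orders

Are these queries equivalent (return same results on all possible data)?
No, not equivalent

Query 1 returns: [(10.857142857142858,)]
Query 2 returns: [(76,)]

Reason: AVG vs SUM give different aggregate values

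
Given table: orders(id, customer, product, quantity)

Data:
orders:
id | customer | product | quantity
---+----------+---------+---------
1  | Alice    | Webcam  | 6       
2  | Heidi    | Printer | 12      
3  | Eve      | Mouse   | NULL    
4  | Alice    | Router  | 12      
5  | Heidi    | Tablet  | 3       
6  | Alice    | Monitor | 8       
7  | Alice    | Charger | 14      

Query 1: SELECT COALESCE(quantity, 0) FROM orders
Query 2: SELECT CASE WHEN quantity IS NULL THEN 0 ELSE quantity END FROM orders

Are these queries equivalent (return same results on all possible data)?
Yes, equivalent

Both queries return: [(0,), (3,), (6,), (8,), (12,), (12,), (14,)]

Reason: COALESCE vs CASE for NULL handling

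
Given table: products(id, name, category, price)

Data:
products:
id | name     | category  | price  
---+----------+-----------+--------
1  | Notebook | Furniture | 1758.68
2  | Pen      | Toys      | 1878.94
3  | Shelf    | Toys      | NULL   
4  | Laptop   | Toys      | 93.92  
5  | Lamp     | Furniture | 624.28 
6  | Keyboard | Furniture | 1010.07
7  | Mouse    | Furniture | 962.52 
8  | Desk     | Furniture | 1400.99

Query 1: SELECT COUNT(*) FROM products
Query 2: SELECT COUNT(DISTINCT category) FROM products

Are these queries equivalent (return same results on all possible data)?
No, not equivalent

Query 1 returns: [(8,)]
Query 2 returns: [(2,)]

Reason: COUNT(*) counts rows, COUNT(DISTINCT category) counts unique categorys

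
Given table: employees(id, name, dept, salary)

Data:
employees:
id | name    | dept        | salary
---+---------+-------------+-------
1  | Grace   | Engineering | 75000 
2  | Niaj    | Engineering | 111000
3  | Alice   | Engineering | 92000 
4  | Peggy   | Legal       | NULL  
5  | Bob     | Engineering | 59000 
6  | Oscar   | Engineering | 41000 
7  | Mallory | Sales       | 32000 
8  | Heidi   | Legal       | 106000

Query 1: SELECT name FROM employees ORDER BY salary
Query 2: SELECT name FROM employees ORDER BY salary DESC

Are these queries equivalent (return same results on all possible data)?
No, not equivalent

Query 1 returns: [('Peggy',), ('Mallory',), ('Oscar',), ('Bob',), ('Grace',), ('Alice',), ('Heidi',), ('Niaj',)]
Query 2 returns: [('Niaj',), ('Heidi',), ('Alice',), ('Grace',), ('Bob',), ('Oscar',), ('Mallory',), ('Peggy',)]

Reason: ASC vs DESC gives opposite ordering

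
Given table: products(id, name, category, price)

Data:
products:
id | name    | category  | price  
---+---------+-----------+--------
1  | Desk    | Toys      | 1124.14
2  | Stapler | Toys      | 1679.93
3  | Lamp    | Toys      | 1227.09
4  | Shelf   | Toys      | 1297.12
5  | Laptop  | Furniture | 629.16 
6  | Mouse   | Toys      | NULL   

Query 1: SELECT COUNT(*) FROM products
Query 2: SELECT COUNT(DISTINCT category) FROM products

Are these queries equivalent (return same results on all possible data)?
No, not equivalent

Query 1 returns: [(6,)]
Query 2 returns: [(2,)]

Reason: COUNT(*) counts rows, COUNT(DISTINCT category) counts unique categorys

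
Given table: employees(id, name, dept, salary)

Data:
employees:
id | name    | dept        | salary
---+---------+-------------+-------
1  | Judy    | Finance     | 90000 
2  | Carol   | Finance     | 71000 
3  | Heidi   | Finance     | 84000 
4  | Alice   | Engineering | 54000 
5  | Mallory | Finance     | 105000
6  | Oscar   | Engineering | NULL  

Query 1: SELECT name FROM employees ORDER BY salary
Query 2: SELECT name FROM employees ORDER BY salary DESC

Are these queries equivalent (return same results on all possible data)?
No, not equivalent

Query 1 returns: [('Oscar',), ('Alice',), ('Carol',), ('Heidi',), ('Judy',), ('Mallory',)]
Query 2 returns: [('Mallory',), ('Judy',), ('Heidi',), ('Carol',), ('Alice',), ('Oscar',)]

Reason: ASC vs DESC gives opposite ordering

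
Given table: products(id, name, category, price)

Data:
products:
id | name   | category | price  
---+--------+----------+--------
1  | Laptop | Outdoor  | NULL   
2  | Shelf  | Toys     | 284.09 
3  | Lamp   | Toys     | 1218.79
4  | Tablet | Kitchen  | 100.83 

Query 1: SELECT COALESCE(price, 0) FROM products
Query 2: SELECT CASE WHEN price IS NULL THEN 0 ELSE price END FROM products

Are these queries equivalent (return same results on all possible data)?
Yes, equivalent

Both queries return: [(0,), (100.83,), (284.09,), (1218.79,)]

Reason: COALESCE vs CASE for NULL handling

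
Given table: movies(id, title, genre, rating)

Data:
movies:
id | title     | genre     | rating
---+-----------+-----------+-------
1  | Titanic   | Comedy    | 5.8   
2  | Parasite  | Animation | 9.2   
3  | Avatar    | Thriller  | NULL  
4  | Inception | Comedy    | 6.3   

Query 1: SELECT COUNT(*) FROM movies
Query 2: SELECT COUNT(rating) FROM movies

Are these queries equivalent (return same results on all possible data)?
No, not equivalent

Query 1 returns: [(4,)]
Query 2 returns: [(3,)]

Reason: COUNT(*) includes NULLs, COUNT(column) excludes them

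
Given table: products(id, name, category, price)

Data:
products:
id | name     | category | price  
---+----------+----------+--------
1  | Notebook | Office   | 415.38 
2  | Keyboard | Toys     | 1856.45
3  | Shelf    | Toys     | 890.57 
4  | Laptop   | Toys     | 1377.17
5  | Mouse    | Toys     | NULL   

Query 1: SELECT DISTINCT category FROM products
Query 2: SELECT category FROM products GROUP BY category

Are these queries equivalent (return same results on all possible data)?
Yes, equivalent

Both queries return: [('Office',), ('Toys',)]

Reason: Both get unique categorys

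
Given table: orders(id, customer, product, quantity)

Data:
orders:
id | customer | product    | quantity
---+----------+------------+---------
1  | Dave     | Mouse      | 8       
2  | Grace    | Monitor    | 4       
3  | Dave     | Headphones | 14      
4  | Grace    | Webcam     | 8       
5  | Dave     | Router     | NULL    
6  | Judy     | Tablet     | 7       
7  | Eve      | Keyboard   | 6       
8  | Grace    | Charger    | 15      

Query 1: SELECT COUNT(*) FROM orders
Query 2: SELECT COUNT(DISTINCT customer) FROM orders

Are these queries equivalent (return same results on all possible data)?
No, not equivalent

Query 1 returns: [(8,)]
Query 2 returns: [(4,)]

Reason: COUNT(*) counts rows, COUNT(DISTINCT customer) counts unique customers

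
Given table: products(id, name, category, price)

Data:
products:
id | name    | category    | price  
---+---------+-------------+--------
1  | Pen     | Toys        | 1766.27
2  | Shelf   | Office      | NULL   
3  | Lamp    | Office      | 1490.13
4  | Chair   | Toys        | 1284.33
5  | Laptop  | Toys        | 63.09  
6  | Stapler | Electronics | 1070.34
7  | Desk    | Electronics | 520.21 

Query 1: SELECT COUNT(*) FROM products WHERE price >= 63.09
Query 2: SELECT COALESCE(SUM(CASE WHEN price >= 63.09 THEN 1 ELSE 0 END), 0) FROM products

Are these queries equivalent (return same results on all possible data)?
Yes, equivalent

Both queries return: [(6,)]

Reason: COUNT with WHERE vs conditional SUM (COALESCE handles empty-table NULL)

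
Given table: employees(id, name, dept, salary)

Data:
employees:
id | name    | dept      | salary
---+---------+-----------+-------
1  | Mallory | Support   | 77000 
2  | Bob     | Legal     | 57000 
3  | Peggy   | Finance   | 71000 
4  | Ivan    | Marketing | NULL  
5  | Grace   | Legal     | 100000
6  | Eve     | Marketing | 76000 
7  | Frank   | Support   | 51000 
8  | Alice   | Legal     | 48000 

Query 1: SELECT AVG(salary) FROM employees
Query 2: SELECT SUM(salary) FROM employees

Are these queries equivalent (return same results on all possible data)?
No, not equivalent

Query 1 returns: [(68571.42857142857,)]
Query 2 returns: [(480000,)]

Reason: AVG vs SUM give different aggregate values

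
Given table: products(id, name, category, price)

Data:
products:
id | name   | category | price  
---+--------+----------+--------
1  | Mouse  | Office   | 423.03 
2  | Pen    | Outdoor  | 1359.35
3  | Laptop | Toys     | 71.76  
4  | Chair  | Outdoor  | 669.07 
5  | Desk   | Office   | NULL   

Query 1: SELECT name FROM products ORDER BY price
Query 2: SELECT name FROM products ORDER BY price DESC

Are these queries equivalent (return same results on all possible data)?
No, not equivalent

Query 1 returns: [('Desk',), ('Laptop',), ('Mouse',), ('Chair',), ('Pen',)]
Query 2 returns: [('Pen',), ('Chair',), ('Mouse',), ('Laptop',), ('Desk',)]

Reason: ASC vs DESC gives opposite ordering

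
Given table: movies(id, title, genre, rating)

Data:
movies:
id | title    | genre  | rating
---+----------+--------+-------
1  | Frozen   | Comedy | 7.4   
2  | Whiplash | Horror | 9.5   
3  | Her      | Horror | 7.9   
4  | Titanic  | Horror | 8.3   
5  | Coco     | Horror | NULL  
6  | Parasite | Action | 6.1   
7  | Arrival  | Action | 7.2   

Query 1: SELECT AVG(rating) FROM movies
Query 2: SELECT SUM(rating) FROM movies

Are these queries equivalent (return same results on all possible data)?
No, not equivalent

Query 1 returns: [(7.733333333333333,)]
Query 2 returns: [(46.4,)]

Reason: AVG vs SUM give different aggregate values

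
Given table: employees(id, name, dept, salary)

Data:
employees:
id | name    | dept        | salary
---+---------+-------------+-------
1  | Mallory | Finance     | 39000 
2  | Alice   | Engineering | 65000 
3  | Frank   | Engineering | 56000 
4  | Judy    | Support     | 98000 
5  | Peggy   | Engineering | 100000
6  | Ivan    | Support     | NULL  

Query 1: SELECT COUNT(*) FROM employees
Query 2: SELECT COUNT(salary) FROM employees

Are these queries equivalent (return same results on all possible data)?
No, not equivalent

Query 1 returns: [(6,)]
Query 2 returns: [(5,)]

Reason: COUNT(*) includes NULLs, COUNT(column) excludes them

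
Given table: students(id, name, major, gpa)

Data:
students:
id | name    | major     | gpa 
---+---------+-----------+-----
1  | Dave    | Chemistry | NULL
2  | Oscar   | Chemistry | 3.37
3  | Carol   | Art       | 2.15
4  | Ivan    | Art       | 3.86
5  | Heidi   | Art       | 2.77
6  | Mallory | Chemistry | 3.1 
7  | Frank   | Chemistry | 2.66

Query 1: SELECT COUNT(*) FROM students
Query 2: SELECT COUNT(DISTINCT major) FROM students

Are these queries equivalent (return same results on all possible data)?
No, not equivalent

Query 1 returns: [(7,)]
Query 2 returns: [(2,)]

Reason: COUNT(*) counts rows, COUNT(DISTINCT major) counts unique majors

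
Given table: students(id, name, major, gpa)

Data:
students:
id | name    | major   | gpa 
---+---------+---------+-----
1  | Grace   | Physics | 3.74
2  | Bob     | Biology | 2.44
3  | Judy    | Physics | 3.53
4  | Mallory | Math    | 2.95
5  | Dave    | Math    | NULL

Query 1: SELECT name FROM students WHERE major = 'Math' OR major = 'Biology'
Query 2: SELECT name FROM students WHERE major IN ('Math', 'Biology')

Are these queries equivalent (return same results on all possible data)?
Yes, equivalent

Both queries return: [('Bob',), ('Dave',), ('Mallory',)]

Reason: OR vs IN are equivalent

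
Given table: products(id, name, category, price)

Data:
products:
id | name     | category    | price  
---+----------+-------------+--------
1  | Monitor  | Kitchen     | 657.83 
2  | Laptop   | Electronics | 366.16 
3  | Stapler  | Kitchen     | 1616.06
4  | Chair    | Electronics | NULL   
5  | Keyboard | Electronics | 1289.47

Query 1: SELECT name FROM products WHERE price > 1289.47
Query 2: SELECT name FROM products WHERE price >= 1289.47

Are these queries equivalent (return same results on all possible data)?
No, not equivalent

Query 1 returns: [('Stapler',)]
Query 2 returns: [('Stapler',), ('Keyboard',)]

Reason: > vs >= gives different results when price = 1289.47 exists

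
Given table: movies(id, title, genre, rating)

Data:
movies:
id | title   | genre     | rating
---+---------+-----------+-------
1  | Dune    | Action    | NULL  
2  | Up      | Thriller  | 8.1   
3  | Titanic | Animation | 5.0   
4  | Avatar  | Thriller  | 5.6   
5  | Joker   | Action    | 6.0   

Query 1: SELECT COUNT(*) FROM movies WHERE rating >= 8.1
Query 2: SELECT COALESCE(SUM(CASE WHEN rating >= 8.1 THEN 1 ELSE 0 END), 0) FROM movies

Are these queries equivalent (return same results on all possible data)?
Yes, equivalent

Both queries return: [(1,)]

Reason: COUNT with WHERE vs conditional SUM (COALESCE handles empty-table NULL)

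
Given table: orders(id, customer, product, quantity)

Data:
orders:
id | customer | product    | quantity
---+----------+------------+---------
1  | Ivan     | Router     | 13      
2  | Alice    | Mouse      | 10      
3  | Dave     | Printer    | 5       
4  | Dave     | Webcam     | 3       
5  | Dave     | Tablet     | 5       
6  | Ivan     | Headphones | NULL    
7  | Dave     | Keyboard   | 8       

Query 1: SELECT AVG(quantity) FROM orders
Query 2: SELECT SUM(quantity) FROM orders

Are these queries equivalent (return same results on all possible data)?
No, not equivalent

Query 1 returns: [(7.333333333333333,)]
Query 2 returns: [(44,)]

Reason: AVG vs SUM give different aggregate values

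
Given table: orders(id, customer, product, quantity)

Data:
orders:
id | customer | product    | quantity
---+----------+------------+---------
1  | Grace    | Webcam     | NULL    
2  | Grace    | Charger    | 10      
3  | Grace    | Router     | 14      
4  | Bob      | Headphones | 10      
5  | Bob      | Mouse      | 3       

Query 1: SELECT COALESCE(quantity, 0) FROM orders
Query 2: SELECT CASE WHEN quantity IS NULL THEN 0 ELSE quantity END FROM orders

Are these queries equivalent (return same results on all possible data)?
Yes, equivalent

Both queries return: [(0,), (3,), (10,), (10,), (14,)]

Reason: COALESCE vs CASE for NULL handling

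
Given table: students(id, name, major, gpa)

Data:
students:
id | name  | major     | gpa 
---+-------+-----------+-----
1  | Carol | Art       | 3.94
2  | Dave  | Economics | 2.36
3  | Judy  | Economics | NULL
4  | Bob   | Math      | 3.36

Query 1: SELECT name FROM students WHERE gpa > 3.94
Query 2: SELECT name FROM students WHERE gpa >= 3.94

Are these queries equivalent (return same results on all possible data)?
No, not equivalent

Query 1 returns: []
Query 2 returns: [('Carol',)]

Reason: > vs >= gives different results when gpa = 3.94 exists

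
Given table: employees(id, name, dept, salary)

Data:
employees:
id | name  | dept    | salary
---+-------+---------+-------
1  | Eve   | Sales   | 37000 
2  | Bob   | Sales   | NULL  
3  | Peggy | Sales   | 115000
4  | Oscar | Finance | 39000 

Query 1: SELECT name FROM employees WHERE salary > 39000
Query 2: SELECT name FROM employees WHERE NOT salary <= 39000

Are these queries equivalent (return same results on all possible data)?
Yes, equivalent

Both queries return: [('Peggy',)]

Reason: Both filter salary > 39000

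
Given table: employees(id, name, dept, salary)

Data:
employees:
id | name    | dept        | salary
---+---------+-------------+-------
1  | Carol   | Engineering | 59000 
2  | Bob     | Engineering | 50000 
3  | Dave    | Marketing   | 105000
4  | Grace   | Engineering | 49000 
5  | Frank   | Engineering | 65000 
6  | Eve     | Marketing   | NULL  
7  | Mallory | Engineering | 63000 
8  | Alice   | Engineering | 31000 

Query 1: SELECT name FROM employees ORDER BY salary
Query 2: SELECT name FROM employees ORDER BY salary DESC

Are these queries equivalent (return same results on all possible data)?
No, not equivalent

Query 1 returns: [('Eve',), ('Alice',), ('Grace',), ('Bob',), ('Carol',), ('Mallory',), ('Frank',), ('Dave',)]
Query 2 returns: [('Dave',), ('Frank',), ('Mallory',), ('Carol',), ('Bob',), ('Grace',), ('Alice',), ('Eve',)]

Reason: ASC vs DESC gives opposite ordering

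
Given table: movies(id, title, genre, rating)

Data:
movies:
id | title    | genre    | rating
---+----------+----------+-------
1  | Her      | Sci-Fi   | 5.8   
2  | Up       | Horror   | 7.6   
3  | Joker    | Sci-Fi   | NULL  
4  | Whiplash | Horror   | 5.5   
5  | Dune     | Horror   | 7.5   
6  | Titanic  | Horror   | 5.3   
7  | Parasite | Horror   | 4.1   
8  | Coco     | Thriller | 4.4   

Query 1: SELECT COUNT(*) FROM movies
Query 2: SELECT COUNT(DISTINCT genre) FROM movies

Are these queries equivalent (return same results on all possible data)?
No, not equivalent

Query 1 returns: [(8,)]
Query 2 returns: [(3,)]

Reason: COUNT(*) counts rows, COUNT(DISTINCT genre) counts unique genres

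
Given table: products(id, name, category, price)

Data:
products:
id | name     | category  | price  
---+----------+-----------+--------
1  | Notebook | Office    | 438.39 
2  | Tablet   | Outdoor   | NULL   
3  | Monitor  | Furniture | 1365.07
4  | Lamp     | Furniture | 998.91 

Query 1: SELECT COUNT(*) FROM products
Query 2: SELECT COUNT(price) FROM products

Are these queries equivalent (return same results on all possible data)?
No, not equivalent

Query 1 returns: [(4,)]
Query 2 returns: [(3,)]

Reason: COUNT(*) includes NULLs, COUNT(column) excludes them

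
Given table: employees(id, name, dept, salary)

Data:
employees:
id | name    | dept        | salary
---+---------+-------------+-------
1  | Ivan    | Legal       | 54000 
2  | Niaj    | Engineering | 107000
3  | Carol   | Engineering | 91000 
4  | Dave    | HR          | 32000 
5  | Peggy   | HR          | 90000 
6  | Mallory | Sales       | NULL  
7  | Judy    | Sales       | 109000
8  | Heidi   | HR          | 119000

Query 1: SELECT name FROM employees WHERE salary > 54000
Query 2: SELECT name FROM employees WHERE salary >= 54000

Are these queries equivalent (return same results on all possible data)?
No, not equivalent

Query 1 returns: [('Niaj',), ('Carol',), ('Peggy',), ('Judy',), ('Heidi',)]
Query 2 returns: [('Ivan',), ('Niaj',), ('Carol',), ('Peggy',), ('Judy',), ('Heidi',)]

Reason: > vs >= gives different results when salary = 54000 exists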